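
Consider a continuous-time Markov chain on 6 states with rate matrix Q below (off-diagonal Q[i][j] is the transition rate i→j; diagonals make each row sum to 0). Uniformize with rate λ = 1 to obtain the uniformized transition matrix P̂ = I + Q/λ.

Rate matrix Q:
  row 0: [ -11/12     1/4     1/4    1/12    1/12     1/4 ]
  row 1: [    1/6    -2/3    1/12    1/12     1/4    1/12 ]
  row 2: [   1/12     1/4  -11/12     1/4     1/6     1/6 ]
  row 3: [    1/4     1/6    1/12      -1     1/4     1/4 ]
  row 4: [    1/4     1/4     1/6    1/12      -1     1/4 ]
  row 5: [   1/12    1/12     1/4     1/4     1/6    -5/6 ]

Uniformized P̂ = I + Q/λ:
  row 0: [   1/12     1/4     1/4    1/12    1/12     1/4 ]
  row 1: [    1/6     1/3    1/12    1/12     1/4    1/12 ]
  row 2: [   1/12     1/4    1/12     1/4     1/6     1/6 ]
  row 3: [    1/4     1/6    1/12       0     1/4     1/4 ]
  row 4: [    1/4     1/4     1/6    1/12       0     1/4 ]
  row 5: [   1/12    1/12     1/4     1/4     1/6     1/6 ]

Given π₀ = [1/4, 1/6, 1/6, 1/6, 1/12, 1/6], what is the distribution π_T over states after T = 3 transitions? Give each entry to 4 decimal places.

t=0: π = [0.2500, 0.1667, 0.1667, 0.1667, 0.0833, 0.1667]
t=1: π = [0.1389, 0.2222, 0.1597, 0.1250, 0.1597, 0.1944]
t=2: π = [0.1493, 0.2257, 0.1522, 0.1319, 0.1574, 0.1834]
t=3: π = [0.1504, 0.2272, 0.1519, 0.1283, 0.1578, 0.1844]

π = [0.1504, 0.2272, 0.1519, 0.1283, 0.1578, 0.1844]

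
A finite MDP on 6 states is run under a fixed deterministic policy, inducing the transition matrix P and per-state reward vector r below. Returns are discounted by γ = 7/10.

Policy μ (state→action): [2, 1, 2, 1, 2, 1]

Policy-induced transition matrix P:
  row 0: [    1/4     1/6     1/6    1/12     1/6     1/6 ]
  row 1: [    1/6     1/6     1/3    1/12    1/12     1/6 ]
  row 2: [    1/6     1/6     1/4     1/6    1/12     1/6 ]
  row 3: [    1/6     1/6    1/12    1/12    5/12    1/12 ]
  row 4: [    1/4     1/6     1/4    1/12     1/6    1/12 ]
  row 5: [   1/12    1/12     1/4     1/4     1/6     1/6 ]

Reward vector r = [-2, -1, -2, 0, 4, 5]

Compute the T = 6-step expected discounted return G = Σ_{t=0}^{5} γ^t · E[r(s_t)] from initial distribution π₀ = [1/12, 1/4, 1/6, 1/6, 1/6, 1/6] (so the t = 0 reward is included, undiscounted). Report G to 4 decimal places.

t=0: π = [0.0833, 0.2500, 0.1667, 0.1667, 0.1667, 0.1667], E[r] = 0.7500, γ^t·E[r] = 0.750000, running G = 0.750000
t=1: π = [0.1736, 0.1528, 0.2361, 0.1250, 0.1736, 0.1389], E[r] = 0.4167, γ^t·E[r] = 0.291667, running G = 1.041667
t=2: π = [0.1840, 0.1551, 0.2274, 0.1262, 0.1655, 0.1418], E[r] = 0.3929, γ^t·E[r] = 0.192541, running G = 1.234207
t=3: π = [0.1840, 0.1549, 0.2266, 0.1259, 0.1663, 0.1424], E[r] = 0.4012, γ^t·E[r] = 0.137607, running G = 1.371814
t=4: π = [0.1840, 0.1548, 0.2266, 0.1259, 0.1664, 0.1423], E[r] = 0.4010, γ^t·E[r] = 0.096290, running G = 1.468104
t=5: π = [0.1840, 0.1548, 0.2266, 0.1259, 0.1664, 0.1423], E[r] = 0.4010, γ^t·E[r] = 0.067404, running G = 1.535509

G = 1.5355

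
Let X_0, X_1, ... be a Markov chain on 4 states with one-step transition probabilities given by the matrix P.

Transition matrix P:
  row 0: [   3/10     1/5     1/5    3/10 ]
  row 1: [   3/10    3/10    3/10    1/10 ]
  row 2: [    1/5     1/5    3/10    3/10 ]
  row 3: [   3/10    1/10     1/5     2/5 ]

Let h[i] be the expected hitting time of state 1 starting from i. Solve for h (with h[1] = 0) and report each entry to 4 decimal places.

h = [6.0000, 0.0000, 6.0000, 6.6667]

First-step conditioning: h[1] = 0; for i ≠ 1, h[i] = 1 + Σ_k P[i][k]·h[k].
  h[0] = 1 + 3/10·h[0] + 1/5·h[2] + 3/10·h[3]
  h[2] = 1 + 1/5·h[0] + 3/10·h[2] + 3/10·h[3]
  h[3] = 1 + 3/10·h[0] + 1/5·h[2] + 2/5·h[3]
Solving the 3×3 linear system over states ≠ 1 gives exactly h = [6, 0, 6, 20/3] (h[1] = 0 is the target).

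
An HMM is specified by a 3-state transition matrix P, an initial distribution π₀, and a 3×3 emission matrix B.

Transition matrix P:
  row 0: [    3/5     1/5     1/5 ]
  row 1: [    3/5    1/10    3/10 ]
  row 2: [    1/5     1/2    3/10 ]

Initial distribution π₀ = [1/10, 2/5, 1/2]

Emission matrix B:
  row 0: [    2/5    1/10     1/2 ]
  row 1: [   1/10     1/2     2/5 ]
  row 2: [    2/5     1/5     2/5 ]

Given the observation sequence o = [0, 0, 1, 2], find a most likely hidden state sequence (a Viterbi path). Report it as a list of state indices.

t=0: δ = [4.000e-02, 4.000e-02, 2.000e-01]  (obs o_0=0)
t=1: δ = [1.600e-02, 1.000e-02, 2.400e-02]  ψ = [2, 2, 2]  (obs o_1=0)
t=2: δ = [9.600e-04, 6.000e-03, 1.440e-03]  ψ = [0, 2, 2]  (obs o_2=1)
t=3: δ = [1.800e-03, 2.880e-04, 7.200e-04]  ψ = [1, 2, 1]  (obs o_3=2)
backtrack: best end state = 0; path = [2, 2, 1, 0]

path = [2, 2, 1, 0]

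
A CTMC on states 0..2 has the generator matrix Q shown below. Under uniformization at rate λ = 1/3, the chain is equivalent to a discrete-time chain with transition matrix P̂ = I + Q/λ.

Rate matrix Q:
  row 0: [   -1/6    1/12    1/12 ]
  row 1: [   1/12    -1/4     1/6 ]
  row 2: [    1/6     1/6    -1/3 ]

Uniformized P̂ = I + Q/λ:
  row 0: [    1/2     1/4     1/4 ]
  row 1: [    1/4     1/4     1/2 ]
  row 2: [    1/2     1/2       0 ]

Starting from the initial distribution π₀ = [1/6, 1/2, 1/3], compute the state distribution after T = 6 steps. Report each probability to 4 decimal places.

t=0: π = [0.1667, 0.5000, 0.3333]
t=1: π = [0.3750, 0.3333, 0.2917]
t=2: π = [0.4167, 0.3229, 0.2604]
t=3: π = [0.4193, 0.3151, 0.2656]
t=4: π = [0.4212, 0.3164, 0.2624]
t=5: π = [0.4209, 0.3156, 0.2635]
t=6: π = [0.4211, 0.3159, 0.2630]

π = [0.4211, 0.3159, 0.2630]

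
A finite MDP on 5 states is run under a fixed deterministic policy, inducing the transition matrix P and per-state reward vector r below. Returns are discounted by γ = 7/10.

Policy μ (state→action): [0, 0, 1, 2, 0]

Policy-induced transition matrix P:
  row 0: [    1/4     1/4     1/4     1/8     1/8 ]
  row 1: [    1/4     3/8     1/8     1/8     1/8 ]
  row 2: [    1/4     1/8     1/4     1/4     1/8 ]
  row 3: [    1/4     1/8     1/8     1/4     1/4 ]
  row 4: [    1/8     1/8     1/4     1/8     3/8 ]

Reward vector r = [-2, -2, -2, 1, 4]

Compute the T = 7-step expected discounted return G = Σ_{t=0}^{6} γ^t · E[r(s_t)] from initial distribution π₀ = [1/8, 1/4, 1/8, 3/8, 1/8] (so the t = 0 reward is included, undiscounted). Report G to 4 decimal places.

G = -0.6930

t=0: π = [0.1250, 0.2500, 0.1250, 0.3750, 0.1250], E[r] = -0.1250, γ^t·E[r] = -0.125000, running G = -0.125000
t=1: π = [0.2344, 0.2031, 0.1719, 0.1875, 0.2031], E[r] = -0.2188, γ^t·E[r] = -0.153125, running G = -0.278125
t=2: π = [0.2246, 0.2051, 0.2012, 0.1699, 0.1992], E[r] = -0.2949, γ^t·E[r] = -0.144512, running G = -0.422637
t=3: π = [0.2251, 0.2043, 0.2031, 0.1714, 0.1960], E[r] = -0.3096, γ^t·E[r] = -0.106183, running G = -0.528819
t=4: π = [0.2255, 0.2042, 0.2030, 0.1718, 0.1954], E[r] = -0.3120, γ^t·E[r] = -0.074899, running G = -0.603719
t=5: π = [0.2256, 0.2042, 0.2030, 0.1719, 0.1953], E[r] = -0.3124, γ^t·E[r] = -0.052508, running G = -0.656227
t=6: π = [0.2256, 0.2043, 0.2030, 0.1719, 0.1953], E[r] = -0.3125, γ^t·E[r] = -0.036770, running G = -0.692997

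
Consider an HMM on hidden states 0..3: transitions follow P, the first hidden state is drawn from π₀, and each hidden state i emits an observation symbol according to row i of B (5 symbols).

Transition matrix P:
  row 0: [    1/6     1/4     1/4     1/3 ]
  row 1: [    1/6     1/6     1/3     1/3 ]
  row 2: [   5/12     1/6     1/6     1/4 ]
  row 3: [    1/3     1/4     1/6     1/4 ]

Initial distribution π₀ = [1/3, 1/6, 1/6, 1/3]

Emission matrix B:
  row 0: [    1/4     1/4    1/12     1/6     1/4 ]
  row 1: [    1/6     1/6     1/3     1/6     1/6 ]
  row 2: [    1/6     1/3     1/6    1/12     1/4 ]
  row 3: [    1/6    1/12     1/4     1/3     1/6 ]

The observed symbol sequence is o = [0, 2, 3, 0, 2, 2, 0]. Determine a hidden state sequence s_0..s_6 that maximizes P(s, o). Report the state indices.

t=0: δ = [8.333e-02, 2.778e-02, 2.778e-02, 5.556e-02]  (obs o_0=0)
t=1: δ = [1.543e-03, 6.944e-03, 3.472e-03, 6.944e-03]  ψ = [3, 0, 0, 0]  (obs o_1=2)
t=2: δ = [3.858e-04, 2.894e-04, 1.929e-04, 7.716e-04]  ψ = [3, 3, 1, 1]  (obs o_2=3)
t=3: δ = [6.430e-05, 3.215e-05, 2.143e-05, 3.215e-05]  ψ = [3, 3, 3, 3]  (obs o_3=0)
t=4: δ = [8.931e-07, 5.358e-06, 2.679e-06, 5.358e-06]  ψ = [0, 0, 0, 0]  (obs o_4=2)
t=5: δ = [1.488e-07, 4.465e-07, 2.977e-07, 4.465e-07]  ψ = [3, 3, 1, 1]  (obs o_5=2)
t=6: δ = [3.721e-08, 1.861e-08, 2.481e-08, 2.481e-08]  ψ = [3, 3, 1, 1]  (obs o_6=0)
backtrack: best end state = 0; path = [0, 1, 3, 0, 1, 3, 0]

path = [0, 1, 3, 0, 1, 3, 0]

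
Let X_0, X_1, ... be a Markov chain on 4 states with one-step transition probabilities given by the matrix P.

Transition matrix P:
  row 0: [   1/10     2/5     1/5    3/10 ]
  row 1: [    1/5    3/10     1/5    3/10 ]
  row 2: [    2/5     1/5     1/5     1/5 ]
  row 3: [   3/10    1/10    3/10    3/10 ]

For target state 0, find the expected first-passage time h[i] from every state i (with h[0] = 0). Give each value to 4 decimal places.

h = [0.0000, 3.6594, 2.9710, 3.2246]

First-step conditioning: h[0] = 0; for i ≠ 0, h[i] = 1 + Σ_k P[i][k]·h[k].
  h[1] = 1 + 3/10·h[1] + 1/5·h[2] + 3/10·h[3]
  h[2] = 1 + 1/5·h[1] + 1/5·h[2] + 1/5·h[3]
  h[3] = 1 + 1/10·h[1] + 3/10·h[2] + 3/10·h[3]
Solving the 3×3 linear system over states ≠ 0 gives exactly h = [0, 505/138, 205/69, 445/138] (h[0] = 0 is the target).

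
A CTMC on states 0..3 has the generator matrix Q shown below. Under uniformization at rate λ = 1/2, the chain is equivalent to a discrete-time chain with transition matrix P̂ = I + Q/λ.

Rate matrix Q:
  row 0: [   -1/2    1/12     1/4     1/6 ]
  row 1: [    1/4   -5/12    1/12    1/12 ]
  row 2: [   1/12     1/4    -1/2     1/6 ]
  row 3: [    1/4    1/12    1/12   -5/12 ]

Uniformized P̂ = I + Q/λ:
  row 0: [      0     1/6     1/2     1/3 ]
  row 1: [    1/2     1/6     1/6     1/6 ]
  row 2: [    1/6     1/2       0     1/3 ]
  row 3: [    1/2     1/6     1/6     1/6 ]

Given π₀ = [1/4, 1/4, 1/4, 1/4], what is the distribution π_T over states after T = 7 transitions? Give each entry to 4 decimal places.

t=0: π = [0.2500, 0.2500, 0.2500, 0.2500]
t=1: π = [0.2917, 0.2500, 0.2083, 0.2500]
t=2: π = [0.2847, 0.2361, 0.2292, 0.2500]
t=3: π = [0.2813, 0.2431, 0.2234, 0.2523]
t=4: π = [0.2849, 0.2411, 0.2232, 0.2508]
t=5: π = [0.2831, 0.2411, 0.2244, 0.2514]
t=6: π = [0.2836, 0.2415, 0.2236, 0.2513]
t=7: π = [0.2836, 0.2412, 0.2239, 0.2512]

π = [0.2836, 0.2412, 0.2239, 0.2512]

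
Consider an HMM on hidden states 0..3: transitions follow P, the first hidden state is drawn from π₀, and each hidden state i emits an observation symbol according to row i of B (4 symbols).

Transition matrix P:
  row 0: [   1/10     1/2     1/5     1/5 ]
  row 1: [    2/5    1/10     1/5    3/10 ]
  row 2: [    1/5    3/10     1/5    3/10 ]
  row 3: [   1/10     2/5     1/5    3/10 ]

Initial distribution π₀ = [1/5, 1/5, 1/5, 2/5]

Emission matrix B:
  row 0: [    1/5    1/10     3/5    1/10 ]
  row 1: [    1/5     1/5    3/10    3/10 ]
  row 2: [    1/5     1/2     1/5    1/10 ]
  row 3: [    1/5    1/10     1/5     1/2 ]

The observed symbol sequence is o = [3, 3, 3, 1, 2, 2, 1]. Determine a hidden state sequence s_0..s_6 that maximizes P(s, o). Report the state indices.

t=0: δ = [2.000e-02, 6.000e-02, 2.000e-02, 2.000e-01]  (obs o_0=3)
t=1: δ = [2.400e-03, 2.400e-02, 4.000e-03, 3.000e-02]  ψ = [1, 3, 3, 3]  (obs o_1=3)
t=2: δ = [9.600e-04, 3.600e-03, 6.000e-04, 4.500e-03]  ψ = [1, 3, 3, 3]  (obs o_2=3)
t=3: δ = [1.440e-04, 3.600e-04, 4.500e-04, 1.350e-04]  ψ = [1, 3, 3, 3]  (obs o_3=1)
t=4: δ = [8.640e-05, 4.050e-05, 1.800e-05, 2.700e-05]  ψ = [1, 2, 2, 2]  (obs o_4=2)
t=5: δ = [9.720e-06, 1.296e-05, 3.456e-06, 3.456e-06]  ψ = [1, 0, 0, 0]  (obs o_5=2)
t=6: δ = [5.184e-07, 9.720e-07, 1.296e-06, 3.888e-07]  ψ = [1, 0, 1, 1]  (obs o_6=1)
backtrack: best end state = 2; path = [3, 3, 3, 1, 0, 1, 2]

path = [3, 3, 3, 1, 0, 1, 2]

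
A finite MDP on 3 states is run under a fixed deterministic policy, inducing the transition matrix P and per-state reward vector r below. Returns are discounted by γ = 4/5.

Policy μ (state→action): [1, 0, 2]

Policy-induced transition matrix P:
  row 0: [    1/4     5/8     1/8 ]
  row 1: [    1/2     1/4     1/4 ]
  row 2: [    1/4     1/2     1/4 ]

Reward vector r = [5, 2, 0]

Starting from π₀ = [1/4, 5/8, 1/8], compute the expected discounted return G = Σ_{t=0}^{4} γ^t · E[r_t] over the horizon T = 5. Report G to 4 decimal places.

t=0: π = [0.2500, 0.6250, 0.1250], E[r] = 2.5000, γ^t·E[r] = 2.500000, running G = 2.500000
t=1: π = [0.4063, 0.3750, 0.2188], E[r] = 2.7813, γ^t·E[r] = 2.225000, running G = 4.725000
t=2: π = [0.3438, 0.4570, 0.1992], E[r] = 2.6328, γ^t·E[r] = 1.685000, running G = 6.410000
t=3: π = [0.3643, 0.4287, 0.2070], E[r] = 2.6787, γ^t·E[r] = 1.371500, running G = 7.781500
t=4: π = [0.3572, 0.4384, 0.2045], E[r] = 2.6626, γ^t·E[r] = 1.090600, running G = 8.872100

G = 8.8721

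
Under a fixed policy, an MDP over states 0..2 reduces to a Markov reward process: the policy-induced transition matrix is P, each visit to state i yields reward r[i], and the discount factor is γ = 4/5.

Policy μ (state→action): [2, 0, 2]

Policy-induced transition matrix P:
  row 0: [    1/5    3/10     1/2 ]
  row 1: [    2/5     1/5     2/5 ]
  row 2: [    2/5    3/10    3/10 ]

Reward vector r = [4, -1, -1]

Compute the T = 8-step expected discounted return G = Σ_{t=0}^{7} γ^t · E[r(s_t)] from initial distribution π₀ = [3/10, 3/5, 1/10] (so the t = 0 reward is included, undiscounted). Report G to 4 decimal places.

G = 2.6304

t=0: π = [0.3000, 0.6000, 0.1000], E[r] = 0.5000, γ^t·E[r] = 0.500000, running G = 0.500000
t=1: π = [0.3400, 0.2400, 0.4200], E[r] = 0.7000, γ^t·E[r] = 0.560000, running G = 1.060000
t=2: π = [0.3320, 0.2760, 0.3920], E[r] = 0.6600, γ^t·E[r] = 0.422400, running G = 1.482400
t=3: π = [0.3336, 0.2724, 0.3940], E[r] = 0.6680, γ^t·E[r] = 0.342016, running G = 1.824416
t=4: π = [0.3333, 0.2728, 0.3940], E[r] = 0.6664, γ^t·E[r] = 0.272957, running G = 2.097373
t=5: π = [0.3333, 0.2727, 0.3939], E[r] = 0.6667, γ^t·E[r] = 0.218471, running G = 2.315844
t=6: π = [0.3333, 0.2727, 0.3939], E[r] = 0.6667, γ^t·E[r] = 0.174760, running G = 2.490604
t=7: π = [0.3333, 0.2727, 0.3939], E[r] = 0.6667, γ^t·E[r] = 0.139811, running G = 2.630415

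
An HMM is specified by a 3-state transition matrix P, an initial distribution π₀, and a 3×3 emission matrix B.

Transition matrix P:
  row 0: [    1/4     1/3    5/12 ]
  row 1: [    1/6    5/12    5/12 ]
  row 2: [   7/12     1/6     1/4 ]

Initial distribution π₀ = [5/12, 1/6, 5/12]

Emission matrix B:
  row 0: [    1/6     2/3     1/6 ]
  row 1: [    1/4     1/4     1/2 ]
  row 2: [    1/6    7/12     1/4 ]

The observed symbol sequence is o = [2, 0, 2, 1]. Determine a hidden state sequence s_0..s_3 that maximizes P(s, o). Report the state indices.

t=0: δ = [6.944e-02, 8.333e-02, 1.042e-01]  (obs o_0=2)
t=1: δ = [1.013e-02, 8.681e-03, 5.787e-03]  ψ = [2, 1, 1]  (obs o_1=0)
t=2: δ = [5.626e-04, 1.808e-03, 1.055e-03]  ψ = [2, 1, 0]  (obs o_2=2)
t=3: δ = [4.103e-04, 1.884e-04, 4.396e-04]  ψ = [2, 1, 1]  (obs o_3=1)
backtrack: best end state = 2; path = [1, 1, 1, 2]

path = [1, 1, 1, 2]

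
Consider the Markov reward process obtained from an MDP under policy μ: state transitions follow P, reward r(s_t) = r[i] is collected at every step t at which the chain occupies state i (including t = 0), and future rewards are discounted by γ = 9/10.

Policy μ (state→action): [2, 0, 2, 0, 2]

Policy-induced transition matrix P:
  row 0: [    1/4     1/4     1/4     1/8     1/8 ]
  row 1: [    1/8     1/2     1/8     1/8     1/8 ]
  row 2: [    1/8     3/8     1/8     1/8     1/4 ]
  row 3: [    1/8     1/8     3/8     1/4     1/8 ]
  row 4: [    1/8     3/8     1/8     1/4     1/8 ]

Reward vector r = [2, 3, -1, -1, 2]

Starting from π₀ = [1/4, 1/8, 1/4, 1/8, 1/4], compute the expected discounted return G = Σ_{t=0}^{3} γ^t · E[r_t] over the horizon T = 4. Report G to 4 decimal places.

t=0: π = [0.2500, 0.1250, 0.2500, 0.1250, 0.2500], E[r] = 1.0000, γ^t·E[r] = 1.000000, running G = 1.000000
t=1: π = [0.1563, 0.3281, 0.1875, 0.1719, 0.1563], E[r] = 1.2500, γ^t·E[r] = 1.125000, running G = 2.125000
t=2: π = [0.1445, 0.3535, 0.1875, 0.1660, 0.1484], E[r] = 1.2930, γ^t·E[r] = 1.047305, running G = 3.172305
t=3: π = [0.1431, 0.3596, 0.1846, 0.1643, 0.1484], E[r] = 1.3130, γ^t·E[r] = 0.957168, running G = 4.129473

G = 4.1295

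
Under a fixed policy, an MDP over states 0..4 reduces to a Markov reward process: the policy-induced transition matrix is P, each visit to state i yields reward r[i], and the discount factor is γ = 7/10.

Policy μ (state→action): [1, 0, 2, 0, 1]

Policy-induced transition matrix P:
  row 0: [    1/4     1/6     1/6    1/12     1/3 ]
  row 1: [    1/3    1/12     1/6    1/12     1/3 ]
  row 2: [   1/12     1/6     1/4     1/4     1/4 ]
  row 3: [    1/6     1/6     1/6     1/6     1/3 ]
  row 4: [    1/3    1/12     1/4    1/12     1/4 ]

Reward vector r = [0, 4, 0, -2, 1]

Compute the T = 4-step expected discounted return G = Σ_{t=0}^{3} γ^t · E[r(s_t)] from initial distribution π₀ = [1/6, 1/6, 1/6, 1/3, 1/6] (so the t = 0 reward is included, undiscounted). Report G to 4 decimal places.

G = 1.0395

t=0: π = [0.1667, 0.1667, 0.1667, 0.3333, 0.1667], E[r] = 0.1667, γ^t·E[r] = 0.166667, running G = 0.166667
t=1: π = [0.2222, 0.1389, 0.1944, 0.1389, 0.3056], E[r] = 0.5833, γ^t·E[r] = 0.408333, running G = 0.575000
t=2: π = [0.2431, 0.1296, 0.2083, 0.1273, 0.2917], E[r] = 0.5556, γ^t·E[r] = 0.272222, running G = 0.847222
t=3: π = [0.2398, 0.1316, 0.2083, 0.1287, 0.2917], E[r] = 0.5606, γ^t·E[r] = 0.192276, running G = 1.039498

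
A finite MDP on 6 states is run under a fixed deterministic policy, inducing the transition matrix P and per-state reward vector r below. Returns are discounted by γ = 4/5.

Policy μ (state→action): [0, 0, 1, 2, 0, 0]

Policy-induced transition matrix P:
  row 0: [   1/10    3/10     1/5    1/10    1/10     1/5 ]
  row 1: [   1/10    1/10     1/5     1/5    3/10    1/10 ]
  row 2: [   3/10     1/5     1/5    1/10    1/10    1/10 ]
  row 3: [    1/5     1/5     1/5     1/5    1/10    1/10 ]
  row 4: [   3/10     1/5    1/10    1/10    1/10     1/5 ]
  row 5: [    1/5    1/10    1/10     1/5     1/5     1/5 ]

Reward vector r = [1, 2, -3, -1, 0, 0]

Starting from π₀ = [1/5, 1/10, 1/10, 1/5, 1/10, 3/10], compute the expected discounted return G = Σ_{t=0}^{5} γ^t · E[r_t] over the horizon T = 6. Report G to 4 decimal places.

t=0: π = [0.2000, 0.1000, 0.1000, 0.2000, 0.1000, 0.3000], E[r] = -0.1000, γ^t·E[r] = -0.100000, running G = -0.100000
t=1: π = [0.1900, 0.1800, 0.1600, 0.1600, 0.1500, 0.1600], E[r] = -0.0900, γ^t·E[r] = -0.072000, running G = -0.172000
t=2: π = [0.1940, 0.1850, 0.1690, 0.1500, 0.1520, 0.1500], E[r] = -0.0930, γ^t·E[r] = -0.059520, running G = -0.231520
t=3: π = [0.1942, 0.1859, 0.1698, 0.1485, 0.1520, 0.1496], E[r] = -0.0919, γ^t·E[r] = -0.047053, running G = -0.278573
t=4: π = [0.1942, 0.1859, 0.1698, 0.1484, 0.1521, 0.1496], E[r] = -0.0920, γ^t·E[r] = -0.037687, running G = -0.316260
t=5: π = [0.1942, 0.1859, 0.1698, 0.1484, 0.1521, 0.1496], E[r] = -0.0919, γ^t·E[r] = -0.030124, running G = -0.346384

G = -0.3464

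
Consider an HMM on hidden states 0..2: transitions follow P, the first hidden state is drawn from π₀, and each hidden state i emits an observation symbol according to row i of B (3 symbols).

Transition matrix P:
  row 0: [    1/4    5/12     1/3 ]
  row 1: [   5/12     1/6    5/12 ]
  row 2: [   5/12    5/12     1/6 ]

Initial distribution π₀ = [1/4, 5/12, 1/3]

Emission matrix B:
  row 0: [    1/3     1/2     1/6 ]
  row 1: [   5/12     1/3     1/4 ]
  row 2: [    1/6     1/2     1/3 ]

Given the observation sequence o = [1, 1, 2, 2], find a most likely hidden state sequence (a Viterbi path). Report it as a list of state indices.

t=0: δ = [1.250e-01, 1.389e-01, 1.667e-01]  (obs o_0=1)
t=1: δ = [3.472e-02, 2.315e-02, 2.894e-02]  ψ = [2, 2, 1]  (obs o_1=1)
t=2: δ = [2.009e-03, 3.617e-03, 3.858e-03]  ψ = [2, 0, 0]  (obs o_2=2)
t=3: δ = [2.679e-04, 4.019e-04, 5.023e-04]  ψ = [2, 2, 1]  (obs o_3=2)
backtrack: best end state = 2; path = [2, 0, 1, 2]

path = [2, 0, 1, 2]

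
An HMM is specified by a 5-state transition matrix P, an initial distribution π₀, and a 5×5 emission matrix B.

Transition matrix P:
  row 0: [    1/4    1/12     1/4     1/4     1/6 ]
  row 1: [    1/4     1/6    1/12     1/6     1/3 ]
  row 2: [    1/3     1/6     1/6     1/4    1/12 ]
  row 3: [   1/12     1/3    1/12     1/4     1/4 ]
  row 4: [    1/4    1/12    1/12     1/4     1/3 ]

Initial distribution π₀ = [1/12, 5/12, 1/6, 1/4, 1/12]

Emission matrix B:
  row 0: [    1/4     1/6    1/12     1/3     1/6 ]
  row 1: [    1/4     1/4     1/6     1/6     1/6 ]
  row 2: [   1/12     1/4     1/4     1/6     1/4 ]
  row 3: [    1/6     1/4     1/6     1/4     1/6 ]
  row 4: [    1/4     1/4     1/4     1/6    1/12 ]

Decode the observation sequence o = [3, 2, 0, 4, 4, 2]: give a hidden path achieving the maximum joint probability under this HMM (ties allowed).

path = [1, 4, 4, 3, 1, 4]

t=0: δ = [2.778e-02, 6.944e-02, 2.778e-02, 6.250e-02, 1.389e-02]  (obs o_0=3)
t=1: δ = [1.447e-03, 3.472e-03, 1.736e-03, 2.604e-03, 5.787e-03]  ψ = [1, 3, 0, 3, 1]  (obs o_1=2)
t=2: δ = [3.617e-04, 2.170e-04, 4.019e-05, 2.411e-04, 4.823e-04]  ψ = [4, 3, 4, 4, 4]  (obs o_2=0)
t=3: δ = [2.009e-05, 1.340e-05, 2.261e-05, 2.009e-05, 1.340e-05]  ψ = [4, 3, 0, 4, 4]  (obs o_3=4)
t=4: δ = [1.256e-06, 1.116e-06, 1.256e-06, 9.419e-07, 4.186e-07]  ψ = [2, 3, 0, 2, 3]  (obs o_4=4)
t=5: δ = [3.489e-08, 5.233e-08, 7.849e-08, 5.233e-08, 9.303e-08]  ψ = [2, 3, 0, 0, 1]  (obs o_5=2)
backtrack: best end state = 4; path = [1, 4, 4, 3, 1, 4]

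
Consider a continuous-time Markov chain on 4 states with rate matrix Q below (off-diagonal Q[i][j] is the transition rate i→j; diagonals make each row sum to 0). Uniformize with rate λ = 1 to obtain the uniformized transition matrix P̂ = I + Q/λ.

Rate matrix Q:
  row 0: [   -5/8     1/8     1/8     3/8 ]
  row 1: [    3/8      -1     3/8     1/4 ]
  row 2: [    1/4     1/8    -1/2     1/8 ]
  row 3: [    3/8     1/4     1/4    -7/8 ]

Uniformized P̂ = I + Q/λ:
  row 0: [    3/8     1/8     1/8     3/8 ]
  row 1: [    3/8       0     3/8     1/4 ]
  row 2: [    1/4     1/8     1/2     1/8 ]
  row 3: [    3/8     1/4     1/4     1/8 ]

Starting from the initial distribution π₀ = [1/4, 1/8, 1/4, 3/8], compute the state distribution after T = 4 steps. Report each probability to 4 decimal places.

t=0: π = [0.2500, 0.1250, 0.2500, 0.3750]
t=1: π = [0.3438, 0.1563, 0.2969, 0.2031]
t=2: π = [0.3379, 0.1309, 0.3008, 0.2305]
t=3: π = [0.3374, 0.1375, 0.2993, 0.2258]
t=4: π = [0.3376, 0.1360, 0.2998, 0.2265]

π = [0.3376, 0.1360, 0.2998, 0.2265]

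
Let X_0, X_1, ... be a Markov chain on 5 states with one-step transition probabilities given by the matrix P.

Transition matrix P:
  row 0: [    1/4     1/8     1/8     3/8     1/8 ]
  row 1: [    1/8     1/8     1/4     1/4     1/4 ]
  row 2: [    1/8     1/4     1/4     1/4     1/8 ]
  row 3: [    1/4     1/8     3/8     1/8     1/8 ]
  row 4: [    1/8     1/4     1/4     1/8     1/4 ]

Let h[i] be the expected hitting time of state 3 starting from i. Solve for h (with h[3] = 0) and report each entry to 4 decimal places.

h = [3.4707, 4.1243, 4.0598, 0.0000, 4.6398]

First-step conditioning: h[3] = 0; for i ≠ 3, h[i] = 1 + Σ_k P[i][k]·h[k].
  h[0] = 1 + 1/4·h[0] + 1/8·h[1] + 1/8·h[2] + 1/8·h[4]
  h[1] = 1 + 1/8·h[0] + 1/8·h[1] + 1/4·h[2] + 1/4·h[4]
  h[2] = 1 + 1/8·h[0] + 1/4·h[1] + 1/4·h[2] + 1/8·h[4]
  h[4] = 1 + 1/8·h[0] + 1/4·h[1] + 1/4·h[2] + 1/4·h[4]
Solving the 4×4 linear system over states ≠ 3 gives exactly h = [3016/869, 3584/869, 3528/869, 0, 4032/869] (h[3] = 0 is the target).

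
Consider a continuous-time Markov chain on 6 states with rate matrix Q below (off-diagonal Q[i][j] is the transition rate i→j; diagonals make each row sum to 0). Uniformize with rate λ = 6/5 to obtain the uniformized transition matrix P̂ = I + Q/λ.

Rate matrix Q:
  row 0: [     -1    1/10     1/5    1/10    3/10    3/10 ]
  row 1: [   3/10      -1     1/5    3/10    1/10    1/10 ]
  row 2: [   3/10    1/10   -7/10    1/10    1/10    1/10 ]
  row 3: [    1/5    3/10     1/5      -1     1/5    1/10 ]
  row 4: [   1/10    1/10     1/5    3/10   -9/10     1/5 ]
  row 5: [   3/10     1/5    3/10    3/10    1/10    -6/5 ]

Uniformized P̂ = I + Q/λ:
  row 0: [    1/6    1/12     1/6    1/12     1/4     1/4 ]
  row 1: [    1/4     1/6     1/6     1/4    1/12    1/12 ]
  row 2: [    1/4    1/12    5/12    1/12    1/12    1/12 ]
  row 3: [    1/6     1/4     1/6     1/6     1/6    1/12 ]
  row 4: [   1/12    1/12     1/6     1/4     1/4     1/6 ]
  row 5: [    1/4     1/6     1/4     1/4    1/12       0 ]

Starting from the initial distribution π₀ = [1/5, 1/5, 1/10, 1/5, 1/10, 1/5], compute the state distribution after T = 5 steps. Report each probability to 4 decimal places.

π = [0.1942, 0.1317, 0.2353, 0.1647, 0.1553, 0.1187]

t=0: π = [0.2000, 0.2000, 0.1000, 0.2000, 0.1000, 0.2000]
t=1: π = [0.2000, 0.1500, 0.2083, 0.1833, 0.1500, 0.1083]
t=2: π = [0.1931, 0.1354, 0.2278, 0.1667, 0.1569, 0.1201]
t=3: π = [0.1939, 0.1324, 0.2336, 0.1660, 0.1556, 0.1186]
t=4: π = [0.1941, 0.1319, 0.2350, 0.1649, 0.1554, 0.1187]
t=5: π = [0.1942, 0.1317, 0.2353, 0.1647, 0.1553, 0.1187]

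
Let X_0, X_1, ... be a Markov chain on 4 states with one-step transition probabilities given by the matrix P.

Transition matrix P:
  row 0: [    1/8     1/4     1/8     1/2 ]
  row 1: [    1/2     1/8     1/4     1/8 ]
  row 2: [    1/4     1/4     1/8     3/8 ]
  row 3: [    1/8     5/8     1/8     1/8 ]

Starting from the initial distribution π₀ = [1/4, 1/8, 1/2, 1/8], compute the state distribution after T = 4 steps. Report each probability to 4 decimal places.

t=0: π = [0.2500, 0.1250, 0.5000, 0.1250]
t=1: π = [0.2344, 0.2813, 0.1406, 0.3438]
t=2: π = [0.2480, 0.3438, 0.1602, 0.2480]
t=3: π = [0.2739, 0.3000, 0.1680, 0.2581]
t=4: π = [0.2585, 0.3093, 0.1625, 0.2697]

π = [0.2585, 0.3093, 0.1625, 0.2697]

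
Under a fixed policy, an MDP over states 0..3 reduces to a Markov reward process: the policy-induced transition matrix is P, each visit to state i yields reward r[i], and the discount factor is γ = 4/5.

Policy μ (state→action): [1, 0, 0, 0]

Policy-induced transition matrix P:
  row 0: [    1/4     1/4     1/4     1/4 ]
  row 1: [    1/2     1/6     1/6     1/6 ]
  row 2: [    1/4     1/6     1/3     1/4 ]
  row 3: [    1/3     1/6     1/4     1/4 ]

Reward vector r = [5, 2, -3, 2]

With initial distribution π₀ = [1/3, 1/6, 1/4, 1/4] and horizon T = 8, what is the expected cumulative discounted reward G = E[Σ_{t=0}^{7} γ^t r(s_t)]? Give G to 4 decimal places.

G = 7.0336

t=0: π = [0.3333, 0.1667, 0.2500, 0.2500], E[r] = 1.7500, γ^t·E[r] = 1.750000, running G = 1.750000
t=1: π = [0.3125, 0.1944, 0.2569, 0.2361], E[r] = 1.6528, γ^t·E[r] = 1.322222, running G = 3.072222
t=2: π = [0.3183, 0.1927, 0.2552, 0.2338], E[r] = 1.6788, γ^t·E[r] = 1.074444, running G = 4.146667
t=3: π = [0.3177, 0.1932, 0.2552, 0.2339], E[r] = 1.6769, γ^t·E[r] = 0.858593, running G = 5.005259
t=4: π = [0.3178, 0.1931, 0.2552, 0.2339], E[r] = 1.6775, γ^t·E[r] = 0.687119, running G = 5.692379
t=5: π = [0.3178, 0.1931, 0.2552, 0.2339], E[r] = 1.6775, γ^t·E[r] = 0.549678, running G = 6.242056
t=6: π = [0.3178, 0.1931, 0.2552, 0.2339], E[r] = 1.6775, γ^t·E[r] = 0.439746, running G = 6.681802
t=7: π = [0.3178, 0.1931, 0.2552, 0.2339], E[r] = 1.6775, γ^t·E[r] = 0.351796, running G = 7.033598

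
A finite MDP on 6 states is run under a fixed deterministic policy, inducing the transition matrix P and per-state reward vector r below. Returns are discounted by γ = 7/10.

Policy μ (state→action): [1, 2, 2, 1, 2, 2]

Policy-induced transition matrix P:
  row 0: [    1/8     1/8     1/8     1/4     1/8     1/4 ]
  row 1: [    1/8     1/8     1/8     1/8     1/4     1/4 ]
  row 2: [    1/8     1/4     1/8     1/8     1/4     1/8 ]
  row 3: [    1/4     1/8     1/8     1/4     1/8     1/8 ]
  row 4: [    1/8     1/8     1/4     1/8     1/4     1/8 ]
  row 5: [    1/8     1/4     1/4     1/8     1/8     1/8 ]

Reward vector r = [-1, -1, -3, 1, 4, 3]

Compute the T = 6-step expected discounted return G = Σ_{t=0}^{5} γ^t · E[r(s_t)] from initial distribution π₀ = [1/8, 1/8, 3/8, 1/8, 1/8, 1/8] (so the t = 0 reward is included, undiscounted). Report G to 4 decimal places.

t=0: π = [0.1250, 0.1250, 0.3750, 0.1250, 0.1250, 0.1250], E[r] = -0.3750, γ^t·E[r] = -0.375000, running G = -0.375000
t=1: π = [0.1406, 0.1875, 0.1563, 0.1563, 0.2031, 0.1563], E[r] = 0.6406, γ^t·E[r] = 0.448438, running G = 0.073438
t=2: π = [0.1445, 0.1641, 0.1699, 0.1621, 0.1934, 0.1660], E[r] = 0.6152, γ^t·E[r] = 0.301465, running G = 0.374902
t=3: π = [0.1453, 0.1670, 0.1699, 0.1633, 0.1909, 0.1636], E[r] = 0.5957, γ^t·E[r] = 0.204326, running G = 0.579229
t=4: π = [0.1454, 0.1667, 0.1693, 0.1636, 0.1910, 0.1640], E[r] = 0.5995, γ^t·E[r] = 0.143952, running G = 0.723180
t=5: π = [0.1454, 0.1667, 0.1694, 0.1636, 0.1909, 0.1640], E[r] = 0.5989, γ^t·E[r] = 0.100658, running G = 0.823838

G = 0.8238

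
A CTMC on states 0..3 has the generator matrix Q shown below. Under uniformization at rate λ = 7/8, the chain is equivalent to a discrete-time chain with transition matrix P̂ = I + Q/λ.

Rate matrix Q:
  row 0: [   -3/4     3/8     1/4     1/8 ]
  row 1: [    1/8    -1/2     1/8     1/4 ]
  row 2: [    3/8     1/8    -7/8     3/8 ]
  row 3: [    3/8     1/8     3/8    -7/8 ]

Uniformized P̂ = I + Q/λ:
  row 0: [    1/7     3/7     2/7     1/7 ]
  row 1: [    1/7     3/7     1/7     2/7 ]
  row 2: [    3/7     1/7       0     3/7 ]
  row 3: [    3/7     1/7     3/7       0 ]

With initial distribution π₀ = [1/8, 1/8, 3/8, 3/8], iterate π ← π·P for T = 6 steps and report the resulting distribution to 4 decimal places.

π = [0.2653, 0.3061, 0.2127, 0.2159]

t=0: π = [0.1250, 0.1250, 0.3750, 0.3750]
t=1: π = [0.3571, 0.2143, 0.2143, 0.2143]
t=2: π = [0.2653, 0.3061, 0.2245, 0.2041]
t=3: π = [0.2653, 0.3061, 0.2070, 0.2216]
t=4: π = [0.2653, 0.3061, 0.2145, 0.2141]
t=5: π = [0.2653, 0.3061, 0.2113, 0.2173]
t=6: π = [0.2653, 0.3061, 0.2127, 0.2159]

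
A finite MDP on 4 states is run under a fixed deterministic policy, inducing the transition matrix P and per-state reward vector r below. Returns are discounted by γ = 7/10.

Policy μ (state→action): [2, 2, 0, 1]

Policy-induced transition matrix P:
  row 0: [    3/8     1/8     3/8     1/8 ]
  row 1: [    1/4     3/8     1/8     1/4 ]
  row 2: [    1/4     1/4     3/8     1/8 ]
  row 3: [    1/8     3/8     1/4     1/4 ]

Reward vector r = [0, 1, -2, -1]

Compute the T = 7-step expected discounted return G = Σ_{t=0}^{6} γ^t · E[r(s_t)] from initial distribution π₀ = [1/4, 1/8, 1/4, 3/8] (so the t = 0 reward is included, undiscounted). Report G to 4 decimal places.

G = -1.7397

t=0: π = [0.2500, 0.1250, 0.2500, 0.3750], E[r] = -0.7500, γ^t·E[r] = -0.750000, running G = -0.750000
t=1: π = [0.2344, 0.2813, 0.2969, 0.1875], E[r] = -0.5000, γ^t·E[r] = -0.350000, running G = -1.100000
t=2: π = [0.2559, 0.2793, 0.2813, 0.1836], E[r] = -0.4668, γ^t·E[r] = -0.228730, running G = -1.328730
t=3: π = [0.2590, 0.2759, 0.2822, 0.1829], E[r] = -0.4714, γ^t·E[r] = -0.161702, running G = -1.490433
t=4: π = [0.2595, 0.2750, 0.2832, 0.1823], E[r] = -0.4737, γ^t·E[r] = -0.113741, running G = -1.604174
t=5: π = [0.2596, 0.2747, 0.2835, 0.1822], E[r] = -0.4744, γ^t·E[r] = -0.079728, running G = -1.683902
t=6: π = [0.2597, 0.2747, 0.2835, 0.1821], E[r] = -0.4746, γ^t·E[r] = -0.055831, running G = -1.739733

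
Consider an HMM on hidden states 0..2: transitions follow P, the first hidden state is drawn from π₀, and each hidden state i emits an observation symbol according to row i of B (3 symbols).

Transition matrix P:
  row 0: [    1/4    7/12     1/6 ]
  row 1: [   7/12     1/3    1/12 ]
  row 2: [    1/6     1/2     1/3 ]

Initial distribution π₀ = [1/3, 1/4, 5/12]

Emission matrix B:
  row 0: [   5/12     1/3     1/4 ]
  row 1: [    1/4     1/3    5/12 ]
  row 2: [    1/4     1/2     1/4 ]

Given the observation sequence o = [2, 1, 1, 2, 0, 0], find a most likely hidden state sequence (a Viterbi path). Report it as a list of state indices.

t=0: δ = [8.333e-02, 1.042e-01, 1.042e-01]  (obs o_0=2)
t=1: δ = [2.025e-02, 1.736e-02, 1.736e-02]  ψ = [1, 2, 2]  (obs o_1=1)
t=2: δ = [3.376e-03, 3.938e-03, 2.894e-03]  ψ = [1, 0, 2]  (obs o_2=1)
t=3: δ = [5.744e-04, 8.205e-04, 2.411e-04]  ψ = [1, 0, 2]  (obs o_3=2)
t=4: δ = [1.994e-04, 8.376e-05, 2.393e-05]  ψ = [1, 0, 0]  (obs o_4=0)
t=5: δ = [2.077e-05, 2.908e-05, 8.309e-06]  ψ = [0, 0, 0]  (obs o_5=0)
backtrack: best end state = 1; path = [2, 1, 0, 1, 0, 1]

path = [2, 1, 0, 1, 0, 1]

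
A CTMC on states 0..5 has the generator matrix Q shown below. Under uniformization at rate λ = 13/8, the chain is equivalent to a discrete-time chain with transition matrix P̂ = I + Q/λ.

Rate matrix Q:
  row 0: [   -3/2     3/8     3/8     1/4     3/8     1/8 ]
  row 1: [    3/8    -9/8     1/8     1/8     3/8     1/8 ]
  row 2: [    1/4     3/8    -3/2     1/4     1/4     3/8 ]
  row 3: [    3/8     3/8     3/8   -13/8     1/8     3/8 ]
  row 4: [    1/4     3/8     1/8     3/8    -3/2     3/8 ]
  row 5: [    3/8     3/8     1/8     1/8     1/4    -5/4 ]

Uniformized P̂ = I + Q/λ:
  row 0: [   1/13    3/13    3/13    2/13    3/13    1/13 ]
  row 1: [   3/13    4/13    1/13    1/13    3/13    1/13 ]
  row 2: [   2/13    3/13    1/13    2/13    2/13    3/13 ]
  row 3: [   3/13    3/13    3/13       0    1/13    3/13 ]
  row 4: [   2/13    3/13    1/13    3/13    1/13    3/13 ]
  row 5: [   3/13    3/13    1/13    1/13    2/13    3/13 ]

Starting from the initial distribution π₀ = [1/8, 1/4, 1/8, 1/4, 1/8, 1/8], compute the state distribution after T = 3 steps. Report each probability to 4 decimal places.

t=0: π = [0.1250, 0.2500, 0.1250, 0.2500, 0.1250, 0.1250]
t=1: π = [0.1923, 0.2500, 0.1346, 0.0962, 0.1538, 0.1731]
t=2: π = [0.1790, 0.2500, 0.1213, 0.1183, 0.1686, 0.1627]
t=3: π = [0.1809, 0.2500, 0.1227, 0.1169, 0.1648, 0.1648]

π = [0.1809, 0.2500, 0.1227, 0.1169, 0.1648, 0.1648]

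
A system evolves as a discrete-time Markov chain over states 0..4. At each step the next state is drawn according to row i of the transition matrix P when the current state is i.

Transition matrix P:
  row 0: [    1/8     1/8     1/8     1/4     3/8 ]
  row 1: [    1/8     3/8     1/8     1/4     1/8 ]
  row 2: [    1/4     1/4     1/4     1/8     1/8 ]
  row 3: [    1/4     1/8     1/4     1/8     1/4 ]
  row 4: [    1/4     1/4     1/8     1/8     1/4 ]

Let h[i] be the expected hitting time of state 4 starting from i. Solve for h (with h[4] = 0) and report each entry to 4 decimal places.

First-step conditioning: h[4] = 0; for i ≠ 4, h[i] = 1 + Σ_k P[i][k]·h[k].
  h[0] = 1 + 1/8·h[0] + 1/8·h[1] + 1/8·h[2] + 1/4·h[3]
  h[1] = 1 + 1/8·h[0] + 3/8·h[1] + 1/8·h[2] + 1/4·h[3]
  h[2] = 1 + 1/4·h[0] + 1/4·h[1] + 1/4·h[2] + 1/8·h[3]
  h[3] = 1 + 1/4·h[0] + 1/8·h[1] + 1/4·h[2] + 1/8·h[3]
Solving the 4×4 linear system over states ≠ 4 gives exactly h = [128/33, 512/99, 56/11, 40/9, 0] (h[4] = 0 is the target).

h = [3.8788, 5.1717, 5.0909, 4.4444, 0.0000]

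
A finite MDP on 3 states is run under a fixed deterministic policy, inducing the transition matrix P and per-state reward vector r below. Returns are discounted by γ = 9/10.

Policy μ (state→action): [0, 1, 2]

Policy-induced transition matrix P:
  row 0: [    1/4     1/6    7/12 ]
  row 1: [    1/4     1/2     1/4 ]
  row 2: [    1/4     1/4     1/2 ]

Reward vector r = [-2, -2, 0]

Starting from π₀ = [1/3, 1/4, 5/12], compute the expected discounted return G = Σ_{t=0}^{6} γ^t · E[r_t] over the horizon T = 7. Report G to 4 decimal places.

t=0: π = [0.3333, 0.2500, 0.4167], E[r] = -1.1667, γ^t·E[r] = -1.166667, running G = -1.166667
t=1: π = [0.2500, 0.2847, 0.4653], E[r] = -1.0694, γ^t·E[r] = -0.962500, running G = -2.129167
t=2: π = [0.2500, 0.3003, 0.4497], E[r] = -1.1007, γ^t·E[r] = -0.891563, running G = -3.020729
t=3: π = [0.2500, 0.3043, 0.4457], E[r] = -1.1085, γ^t·E[r] = -0.808102, running G = -3.828831
t=4: π = [0.2500, 0.3052, 0.4448], E[r] = -1.1105, γ^t·E[r] = -0.728573, running G = -4.557404
t=5: π = [0.2500, 0.3055, 0.4445], E[r] = -1.1109, γ^t·E[r] = -0.656004, running G = -5.213407
t=6: π = [0.2500, 0.3055, 0.4445], E[r] = -1.1111, γ^t·E[r] = -0.590468, running G = -5.803876

G = -5.8039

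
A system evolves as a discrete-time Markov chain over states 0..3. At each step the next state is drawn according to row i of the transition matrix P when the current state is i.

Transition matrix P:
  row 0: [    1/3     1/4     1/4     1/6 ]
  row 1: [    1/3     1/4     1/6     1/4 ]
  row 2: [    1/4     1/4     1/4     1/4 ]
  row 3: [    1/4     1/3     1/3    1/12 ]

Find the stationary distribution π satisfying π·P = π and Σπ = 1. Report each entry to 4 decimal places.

Balance equations π_j = Σ_i π_i·P[i][j]:
  π_0 = 1/3·π_0 + 1/3·π_1 + 1/4·π_2 + 1/4·π_3
  π_1 = 1/4·π_0 + 1/4·π_1 + 1/4·π_2 + 1/3·π_3
  π_2 = 1/4·π_0 + 1/6·π_1 + 1/4·π_2 + 1/3·π_3
  normalize: π_0 + π_1 + π_2 + π_3 = 1
Solving the linear system gives exactly π = [549/1849, 492/1849, 451/1849, 357/1849].

π = [0.2969, 0.2661, 0.2439, 0.1931]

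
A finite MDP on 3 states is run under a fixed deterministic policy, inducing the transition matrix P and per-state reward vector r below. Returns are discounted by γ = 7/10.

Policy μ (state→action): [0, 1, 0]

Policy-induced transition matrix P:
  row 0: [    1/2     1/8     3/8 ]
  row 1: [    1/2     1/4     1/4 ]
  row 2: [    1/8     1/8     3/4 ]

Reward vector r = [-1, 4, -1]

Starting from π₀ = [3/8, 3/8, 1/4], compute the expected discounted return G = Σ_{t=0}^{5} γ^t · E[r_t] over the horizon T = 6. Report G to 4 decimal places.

G = 0.4317

t=0: π = [0.3750, 0.3750, 0.2500], E[r] = 0.8750, γ^t·E[r] = 0.875000, running G = 0.875000
t=1: π = [0.4063, 0.1719, 0.4219], E[r] = -0.1406, γ^t·E[r] = -0.098438, running G = 0.776563
t=2: π = [0.3418, 0.1465, 0.5117], E[r] = -0.2676, γ^t·E[r] = -0.131113, running G = 0.645449
t=3: π = [0.3081, 0.1433, 0.5486], E[r] = -0.2834, γ^t·E[r] = -0.097222, running G = 0.548227
t=4: π = [0.2943, 0.1429, 0.5628], E[r] = -0.2854, γ^t·E[r] = -0.068532, running G = 0.479695
t=5: π = [0.2889, 0.1429, 0.5682], E[r] = -0.2857, γ^t·E[r] = -0.048014, running G = 0.431681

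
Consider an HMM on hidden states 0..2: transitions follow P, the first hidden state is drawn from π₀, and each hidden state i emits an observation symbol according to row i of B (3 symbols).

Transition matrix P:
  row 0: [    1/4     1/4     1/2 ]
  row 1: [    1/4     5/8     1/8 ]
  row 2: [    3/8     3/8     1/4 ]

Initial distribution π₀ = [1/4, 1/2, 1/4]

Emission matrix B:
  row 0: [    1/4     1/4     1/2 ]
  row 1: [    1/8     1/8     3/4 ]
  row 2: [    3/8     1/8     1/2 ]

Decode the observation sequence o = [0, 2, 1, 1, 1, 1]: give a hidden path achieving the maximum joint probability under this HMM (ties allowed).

path = [1, 1, 1, 1, 1, 1]

t=0: δ = [6.250e-02, 6.250e-02, 9.375e-02]  (obs o_0=0)
t=1: δ = [1.758e-02, 2.930e-02, 1.562e-02]  ψ = [2, 1, 0]  (obs o_1=2)
t=2: δ = [1.831e-03, 2.289e-03, 1.099e-03]  ψ = [1, 1, 0]  (obs o_2=1)
t=3: δ = [1.431e-04, 1.788e-04, 1.144e-04]  ψ = [1, 1, 0]  (obs o_3=1)
t=4: δ = [1.118e-05, 1.397e-05, 8.941e-06]  ψ = [1, 1, 0]  (obs o_4=1)
t=5: δ = [8.731e-07, 1.091e-06, 6.985e-07]  ψ = [1, 1, 0]  (obs o_5=1)
backtrack: best end state = 1; path = [1, 1, 1, 1, 1, 1]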